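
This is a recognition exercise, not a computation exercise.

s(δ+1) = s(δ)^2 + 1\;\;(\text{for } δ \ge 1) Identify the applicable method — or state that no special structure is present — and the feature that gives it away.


Diagnosis: no special technique — the sequence value feeds back through itself nonlinearly — linear superposition fails, and every superposition-based closed form fails with it.


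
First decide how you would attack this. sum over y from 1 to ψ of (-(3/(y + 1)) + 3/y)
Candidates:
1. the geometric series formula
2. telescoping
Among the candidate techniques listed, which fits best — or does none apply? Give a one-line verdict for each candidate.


Diagnosis: telescoping — a difference of consecutive values of one function (3/y at one index and the next) — telescoping by construction.
- the geometric series formula — there is no constant term-to-term ratio.
- telescoping: applies; the problem has the shape this method handles.


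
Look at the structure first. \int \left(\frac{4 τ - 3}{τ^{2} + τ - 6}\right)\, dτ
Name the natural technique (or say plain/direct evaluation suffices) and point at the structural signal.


Best approach: partial fractions — the factorization of τ^{2} + τ - 6 is the whole battle; after it, each term is a table integral.


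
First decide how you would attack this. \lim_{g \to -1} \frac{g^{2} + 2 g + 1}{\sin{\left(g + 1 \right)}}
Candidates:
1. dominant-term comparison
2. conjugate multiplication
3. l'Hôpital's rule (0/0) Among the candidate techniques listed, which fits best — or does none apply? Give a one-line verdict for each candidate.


Best approach: l'Hôpital's rule (0/0) — plug in -1: top and bottom both hit zero, so differentiate each and retry. One could equally expand both pieces locally and compare leading terms; the rule does that in one stroke.
- dominant-term comparison — this limit is not decided by comparing polynomial growth at infinity.
- conjugate multiplication: no divergent radical difference is present for a conjugate pair to cancel.
- l'Hôpital's rule (0/0): applicable, and directly so.


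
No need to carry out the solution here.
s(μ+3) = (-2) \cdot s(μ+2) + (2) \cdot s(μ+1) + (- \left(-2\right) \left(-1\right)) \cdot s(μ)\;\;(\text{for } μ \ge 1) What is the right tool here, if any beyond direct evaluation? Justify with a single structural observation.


Best approach: the characteristic-root method — the recurrence treats every index alike (constant coefficients, no forcing) — precisely the regime where r^μ trials close it.


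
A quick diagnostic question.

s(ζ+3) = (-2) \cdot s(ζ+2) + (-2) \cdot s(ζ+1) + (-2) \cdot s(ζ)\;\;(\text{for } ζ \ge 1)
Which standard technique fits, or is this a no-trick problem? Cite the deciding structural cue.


Verdict: the characteristic-root method — no index-dependence in the weights and nothing inhomogeneous: classic characteristic-equation setup.


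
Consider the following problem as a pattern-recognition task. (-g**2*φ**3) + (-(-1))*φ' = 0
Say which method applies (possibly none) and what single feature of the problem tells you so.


Verdict: separation of variables — a product of single-variable factors, g**2 and φ**3 — the textbook separable form.


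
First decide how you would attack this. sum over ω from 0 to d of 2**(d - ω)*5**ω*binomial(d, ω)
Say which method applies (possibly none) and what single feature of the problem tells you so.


Verdict: the binomial theorem — the summand is term ω of a binomial expansion in 5 and 2; the whole sum is a single power.


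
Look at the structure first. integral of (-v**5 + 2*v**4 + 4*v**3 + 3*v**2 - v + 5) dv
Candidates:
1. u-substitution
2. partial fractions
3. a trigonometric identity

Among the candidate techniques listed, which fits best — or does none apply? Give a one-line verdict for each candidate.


Verdict: no special technique — the integrand is a sum of constant multiples of powers of v — integrate term by term.
- u-substitution: any workable substitution here is cosmetic — the integrand is already in directly integrable form.
- partial fractions: there is no rational-function structure to decompose.
- a trigonometric identity: no sine or cosine appears, so there is nothing for a trigonometric identity to act on.


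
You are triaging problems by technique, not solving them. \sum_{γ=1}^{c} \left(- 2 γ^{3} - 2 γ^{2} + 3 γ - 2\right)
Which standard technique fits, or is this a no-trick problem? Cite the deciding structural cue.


Method: no special technique — the summand is a plain polynomial in γ (expanding first if it arrives factored); standard power-sum formulas evaluate it term by term.


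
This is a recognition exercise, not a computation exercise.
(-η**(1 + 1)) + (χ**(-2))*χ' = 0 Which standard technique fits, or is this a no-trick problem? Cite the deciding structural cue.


Best approach: separation of variables — one side of the product carries the independent variable, the other the unknown — the textbook separation shape. An exactness check succeeds on this form as well — separation and the potential function arrive at the same answer, separation more directly.


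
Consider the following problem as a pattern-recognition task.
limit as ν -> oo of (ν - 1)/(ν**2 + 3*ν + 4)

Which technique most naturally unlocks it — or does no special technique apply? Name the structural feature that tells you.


Diagnosis: dominant-term comparison — divide by the highest power of ν present: lower-order terms vanish and the dominant ratio remains. Viewed as a single quotient this is an ∞/∞ form — an at-infinity application of l'Hôpital's rule would also resolve it; comparing leading growth reads the answer without differentiating.


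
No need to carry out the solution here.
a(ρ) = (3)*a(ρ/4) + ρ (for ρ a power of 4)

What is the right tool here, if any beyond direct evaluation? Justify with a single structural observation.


Diagnosis: the master substitution — the argument shrinks by the factor 4, so measure the index on a logarithmic scale and the recursion becomes a shift.


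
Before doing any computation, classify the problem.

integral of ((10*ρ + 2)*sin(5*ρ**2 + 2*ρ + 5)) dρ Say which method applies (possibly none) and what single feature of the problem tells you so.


Technique: u-substitution — the only nontrivial dependence routes through 5*ρ**2 + 2*ρ + 5, whose derivative supplies the leftover factor up to a constant multiple — u = 5*ρ**2 + 2*ρ + 5 flattens it.


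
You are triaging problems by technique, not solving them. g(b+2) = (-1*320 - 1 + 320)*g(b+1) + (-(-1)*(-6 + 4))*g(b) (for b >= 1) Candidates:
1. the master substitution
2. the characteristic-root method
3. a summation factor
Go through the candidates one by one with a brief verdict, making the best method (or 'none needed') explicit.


Technique: the characteristic-root method — every coefficient is a fixed number and the forcing is zero — substitute r^b and read off the root equation.
- the master substitution — the recursive argument is a shift of the index, not a fixed fraction of it.
- the characteristic-root method — yes — fits the structure here.
- a summation factor — the recurrence reaches back more than one step, outside the first-order family a summation factor normalizes.


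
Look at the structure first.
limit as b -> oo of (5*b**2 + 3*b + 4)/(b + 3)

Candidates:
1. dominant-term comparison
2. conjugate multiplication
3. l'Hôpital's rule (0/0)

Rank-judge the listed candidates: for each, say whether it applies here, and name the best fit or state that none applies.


Verdict: dominant-term comparison — growth-rate triage: the leading powers of b decide the limit, everything else is noise.
- dominant-term comparison: a fit — the right tool for this form.
- conjugate multiplication — rationalization has no target — no divergent radical difference appears.
- l'Hôpital's rule (0/0) — viewed as a single quotient this runs to ∞/∞, not the 0/0 clash this candidate addresses; an at-infinity variant of the rule would resolve it, but comparing leading growth reads the answer without differentiating.


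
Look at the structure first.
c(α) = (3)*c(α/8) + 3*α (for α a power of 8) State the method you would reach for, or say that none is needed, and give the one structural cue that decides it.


Method: the master substitution — treat m = log base 8 of α as the new clock: one recursion step advances m by one while α scales by 8.


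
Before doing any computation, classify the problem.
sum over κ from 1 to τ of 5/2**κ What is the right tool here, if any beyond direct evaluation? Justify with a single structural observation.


Verdict: the geometric series formula — consecutive terms stand in a fixed index-free ratio — the geometric sum formula closes it.


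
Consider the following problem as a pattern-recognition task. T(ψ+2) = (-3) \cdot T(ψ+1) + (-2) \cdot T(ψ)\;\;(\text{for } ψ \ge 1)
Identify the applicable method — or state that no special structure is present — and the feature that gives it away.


Diagnosis: the characteristic-root method — fixed numeric weights on consecutive terms and no forcing term added: the root method in its home territory.


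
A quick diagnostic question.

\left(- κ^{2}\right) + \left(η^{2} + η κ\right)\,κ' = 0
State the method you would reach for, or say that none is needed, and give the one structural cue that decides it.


Technique: the homogeneous substitution — scaling η and κ together leaves the slope fixed — it depends only on κ/η, so substitute the ratio. With the right rearrangement (exchanging the roles of the variables where needed), this also fits a Bernoulli template; the homogeneous substitution reads the structure directly.


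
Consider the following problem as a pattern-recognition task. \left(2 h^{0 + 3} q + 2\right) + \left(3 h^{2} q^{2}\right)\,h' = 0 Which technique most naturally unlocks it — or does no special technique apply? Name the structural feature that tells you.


Diagnosis: the exact-equation method — d/dh of (2 h^{0 + 3} q + 2) equals d/dq of 3 h^{2} q^{2}: the form is a total differential of one potential — integrate it exactly.


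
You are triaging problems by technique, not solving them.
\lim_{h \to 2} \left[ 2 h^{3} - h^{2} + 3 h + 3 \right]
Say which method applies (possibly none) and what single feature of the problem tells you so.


Verdict: no special technique — the expression is continuous at 2 — substitute and evaluate; no indeterminate form appears.


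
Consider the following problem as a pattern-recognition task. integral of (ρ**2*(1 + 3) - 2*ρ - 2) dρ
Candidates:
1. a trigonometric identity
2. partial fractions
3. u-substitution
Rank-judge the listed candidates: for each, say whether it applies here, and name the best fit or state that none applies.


Method: no special technique — a term-by-term power-rule job in ρ; no substitution or rearrangement earns its keep here.
- a trigonometric identity: with no trigonometric functions present, identity rewriting has no target.
- partial fractions: the expression is not a ratio of polynomials that decomposes further.
- u-substitution — any workable substitution here is cosmetic — the integrand is already in directly integrable form.


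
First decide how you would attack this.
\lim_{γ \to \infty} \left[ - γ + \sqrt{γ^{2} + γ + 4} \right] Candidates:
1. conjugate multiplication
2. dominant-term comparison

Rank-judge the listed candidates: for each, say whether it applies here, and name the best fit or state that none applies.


Technique: conjugate multiplication — this difference gives up after one conjugate multiplication — the radical structure cancels against its conjugate.
- conjugate multiplication: a fit — the right tool for this form.
- dominant-term comparison — no dominant power emerges to decide the limit by degree comparison.


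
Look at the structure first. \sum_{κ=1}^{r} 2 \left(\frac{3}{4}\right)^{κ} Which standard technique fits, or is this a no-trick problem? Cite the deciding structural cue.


Technique: the geometric series formula — each term is \frac{3}{4} times the previous one, so the geometric-series formula applies directly.


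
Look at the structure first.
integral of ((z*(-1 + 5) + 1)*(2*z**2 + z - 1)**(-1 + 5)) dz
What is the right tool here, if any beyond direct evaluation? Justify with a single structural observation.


Technique: u-substitution — differentiating the inner expression 2*z**2 + z - 1 produces the factor (z*(-1 + 5) + 1) up to a constant multiple, so substituting u = 2*z**2 + z - 1 reduces everything to a one-variable integral in u. One could also expand and integrate term by term; the substitution is strictly more direct.


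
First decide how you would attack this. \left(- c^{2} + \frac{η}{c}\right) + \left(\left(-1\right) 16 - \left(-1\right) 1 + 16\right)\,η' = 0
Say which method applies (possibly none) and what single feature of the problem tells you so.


Best approach: a linear integrating factor — the unknown enters only to the first power against a nonzero forcing term — the integrating-factor template applies directly.


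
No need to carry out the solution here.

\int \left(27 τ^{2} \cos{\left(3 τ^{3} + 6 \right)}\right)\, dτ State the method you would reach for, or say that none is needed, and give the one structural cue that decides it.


Technique: u-substitution — gathered as a product, the integrand carries the factor 27 τ^{2} — up to a constant, the derivative of the inner expression 3 τ^{3} + 6 — so u = 3 τ^{3} + 6 collapses the integral.


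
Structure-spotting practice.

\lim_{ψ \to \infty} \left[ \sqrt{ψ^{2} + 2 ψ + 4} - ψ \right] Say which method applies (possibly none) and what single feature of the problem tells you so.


Best approach: conjugate multiplication — this difference gives up after one conjugate multiplication — the radical structure cancels against its conjugate.


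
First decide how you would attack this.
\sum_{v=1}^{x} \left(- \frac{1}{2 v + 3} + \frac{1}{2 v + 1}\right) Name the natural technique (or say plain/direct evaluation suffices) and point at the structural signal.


Verdict: telescoping — the piece each term subtracts is \frac{1}{2 v + 1} advanced by one index, and it reappears with a plus sign leading the following term — the sum collapses to its boundary terms.


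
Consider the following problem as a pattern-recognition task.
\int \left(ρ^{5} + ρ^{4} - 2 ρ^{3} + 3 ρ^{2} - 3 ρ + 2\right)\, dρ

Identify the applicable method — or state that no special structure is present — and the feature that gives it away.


Verdict: no special technique — every term is a constant multiple of a power of ρ; term-wise power-rule integration needs no preliminary transformation.


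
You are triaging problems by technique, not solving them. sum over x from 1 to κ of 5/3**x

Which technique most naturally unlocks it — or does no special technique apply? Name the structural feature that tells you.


Best approach: the geometric series formula — consecutive terms stand in a fixed index-free ratio — the geometric sum formula closes it.


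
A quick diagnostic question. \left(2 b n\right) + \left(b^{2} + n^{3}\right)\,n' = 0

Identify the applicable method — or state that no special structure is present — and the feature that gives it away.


Method: the exact-equation method — equality of cross partials is the green light — assemble the potential function term by term.


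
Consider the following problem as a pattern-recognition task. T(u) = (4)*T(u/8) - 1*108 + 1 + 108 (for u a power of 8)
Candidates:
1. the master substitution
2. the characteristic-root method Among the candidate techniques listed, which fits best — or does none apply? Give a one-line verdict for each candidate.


Technique: the master substitution — the argument contracts 8-fold per step: reindex u exponentially and solve the linear recurrence in the new index.
- the master substitution — applicable, and directly so.
- the characteristic-root method: the recursion divides its index rather than shifting it — outside the constant-shift family the root method covers.


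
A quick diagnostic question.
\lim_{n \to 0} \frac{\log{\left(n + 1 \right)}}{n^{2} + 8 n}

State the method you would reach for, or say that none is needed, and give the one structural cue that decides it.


Verdict: l'Hôpital's rule (0/0) — both numerator and denominator vanish at 0: the genuine 0/0 indeterminate that l'Hôpital exists for. Expanding numerator and denominator to first order gives the same value — the rule automates exactly that.


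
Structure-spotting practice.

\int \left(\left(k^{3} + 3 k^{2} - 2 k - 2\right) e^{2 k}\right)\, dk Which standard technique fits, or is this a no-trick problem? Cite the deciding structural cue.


Method: integration by parts — a polynomial factor k^{3} + 3 k^{2} - 2 k - 2 multiplies e^{2 k}; differentiating k^{3} + 3 k^{2} - 2 k - 2 lowers its degree while e^{2 k} integrates cleanly, so parts wins.


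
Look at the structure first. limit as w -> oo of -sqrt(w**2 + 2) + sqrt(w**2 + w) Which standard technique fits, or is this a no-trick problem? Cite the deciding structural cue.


Method: conjugate multiplication — this difference gives up after one conjugate multiplication — the radical structure cancels against its conjugate.


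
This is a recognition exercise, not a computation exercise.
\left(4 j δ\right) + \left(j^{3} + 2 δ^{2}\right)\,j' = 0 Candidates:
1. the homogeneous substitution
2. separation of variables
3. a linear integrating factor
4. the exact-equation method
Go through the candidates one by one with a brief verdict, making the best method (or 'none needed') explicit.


Best approach: the exact-equation method — 4 j δ and j^{3} + 2 δ^{2} pass the exactness check on the nose, so no integrating factor in δ or j is needed at all.
- the homogeneous substitution — solved for the derivative, the right side changes under joint scaling of the two variables.
- separation of variables — no algebra isolates the independent variable on one side and the unknown on the other.
- a linear integrating factor: the unknown enters nonlinearly (through a power, a denominator, or a transcendental function), which the linear integrating-factor recipe cannot absorb as-is — any repair would come from a preliminary substitution, not the factor.
- the exact-equation method — yes — fits the structure here.


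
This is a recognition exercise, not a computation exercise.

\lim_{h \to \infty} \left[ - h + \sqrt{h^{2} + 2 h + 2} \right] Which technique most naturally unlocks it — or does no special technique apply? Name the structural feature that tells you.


Best approach: conjugate multiplication — infinity minus infinity with a radical in play — multiply by the conjugate so the divergences of \sqrt{h^{2} + 2 h + 2} and h annihilate.


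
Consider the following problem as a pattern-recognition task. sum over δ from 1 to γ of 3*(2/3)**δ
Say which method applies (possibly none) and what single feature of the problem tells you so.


Technique: the geometric series formula — each summand is the previous one scaled by 2/3; that constant multiplier is itself the geometric structure.


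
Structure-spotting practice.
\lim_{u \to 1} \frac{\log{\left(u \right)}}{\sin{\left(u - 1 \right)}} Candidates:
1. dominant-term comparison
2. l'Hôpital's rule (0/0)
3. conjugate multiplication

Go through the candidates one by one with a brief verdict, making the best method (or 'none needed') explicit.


Diagnosis: l'Hôpital's rule (0/0) — numerator and denominator both vanish at 1 — a genuine 0/0 form, which is exactly when l'Hôpital applies. Known elementary limits would finish this too — the rule just bypasses the case analysis.
- dominant-term comparison: no dominant-degree comparison decides it.
- l'Hôpital's rule (0/0) — applicable, and directly so.
- conjugate multiplication: there are no radicals in tension whose conjugate would simplify matters.


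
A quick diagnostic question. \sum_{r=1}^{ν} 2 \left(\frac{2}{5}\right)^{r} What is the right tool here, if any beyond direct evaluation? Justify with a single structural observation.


Method: the geometric series formula — check a ratio of consecutive terms: it is \frac{2}{5}, independent of the index, so the geometric formula closes the sum.


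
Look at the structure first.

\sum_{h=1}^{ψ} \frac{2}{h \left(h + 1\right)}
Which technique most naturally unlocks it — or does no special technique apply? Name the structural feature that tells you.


Best approach: telescoping — the denominator's roots in \frac{2}{h \left(h + 1\right)} sit an integer apart: decomposition produces a self-cancelling chain.


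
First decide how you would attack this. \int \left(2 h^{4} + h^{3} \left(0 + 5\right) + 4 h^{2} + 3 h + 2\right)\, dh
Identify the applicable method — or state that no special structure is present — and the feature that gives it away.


Best approach: no special technique — scan for structure and find none: constant multiples of powers of h, integrate directly.


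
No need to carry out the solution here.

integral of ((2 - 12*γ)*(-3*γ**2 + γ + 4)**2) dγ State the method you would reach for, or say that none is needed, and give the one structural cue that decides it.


Verdict: u-substitution — structure check: outer function, inner expression -3*γ**2 + γ + 4, inner derivative as a factor — the classic u = -3*γ**2 + γ + 4 pattern. Brute-force expansion works too — the substitution sees the structure instead of grinding through terms.


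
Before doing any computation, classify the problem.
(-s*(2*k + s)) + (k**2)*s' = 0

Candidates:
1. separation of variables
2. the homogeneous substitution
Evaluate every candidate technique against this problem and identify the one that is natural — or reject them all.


Diagnosis: the homogeneous substitution — the slope is degree-zero homogeneous: the ratio substitution v = s/k collapses it. A Bernoulli substitution is a fair alternative on this equation directly; the homogeneous reading takes it as given.
- separation of variables: no algebra isolates the independent variable on one side and the unknown on the other.
- the homogeneous substitution — applies; the problem has the shape this method handles.


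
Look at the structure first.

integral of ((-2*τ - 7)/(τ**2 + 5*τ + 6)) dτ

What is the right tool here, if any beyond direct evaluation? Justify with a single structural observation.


Verdict: partial fractions — the integrand is a proper rational function and its denominator τ**2 + 5*τ + 6 factors into distinct pieces, so it splits into simple fractions.


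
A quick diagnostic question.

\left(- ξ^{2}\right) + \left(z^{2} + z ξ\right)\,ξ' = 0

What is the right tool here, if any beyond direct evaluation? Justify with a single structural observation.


Technique: the homogeneous substitution — solved for the derivative, the right side is unchanged under scaling z and ξ together — it depends only on the ratio ξ/z, so substitute a single ratio variable. A Bernoulli substitution after rearrangement (possibly exchanging dependent and independent variable) is a fair alternative; the homogeneous route works on the equation as it stands.


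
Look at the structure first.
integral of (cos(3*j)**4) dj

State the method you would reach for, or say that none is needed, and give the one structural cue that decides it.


Best approach: a trigonometric identity — cos(3*j)**4 calls for power reduction: rewrite via double angles before any antiderivative is attempted.


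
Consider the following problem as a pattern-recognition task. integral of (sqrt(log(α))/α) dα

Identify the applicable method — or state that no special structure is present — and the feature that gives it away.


Technique: u-substitution — collected, the integrand has one factor that is, up to a constant, the derivative of an inner expression the rest depends on — substitute for that inner expression.


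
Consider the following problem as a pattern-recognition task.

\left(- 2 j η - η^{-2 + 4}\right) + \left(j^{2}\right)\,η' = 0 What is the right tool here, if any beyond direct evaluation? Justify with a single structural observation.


Best approach: the homogeneous substitution — scaling j and η together leaves the slope fixed — it depends only on η/j, so substitute the ratio. A Bernoulli rewrite works here as the equation stands — the homogeneous substitution is the more immediate reading.


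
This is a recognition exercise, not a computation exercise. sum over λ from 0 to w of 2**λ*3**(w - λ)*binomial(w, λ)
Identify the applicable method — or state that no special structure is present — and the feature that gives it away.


Best approach: the binomial theorem — terms weighting binomial(w, λ) against matched powers of 2 and 3 reassemble into (2 + 3)^w by the binomial theorem.


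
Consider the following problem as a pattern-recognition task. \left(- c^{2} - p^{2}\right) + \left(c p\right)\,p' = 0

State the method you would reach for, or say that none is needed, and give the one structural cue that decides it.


Method: the homogeneous substitution — the slope's numerator and denominator have matching total degree, so it depends only on p/c and the ratio substitution collapses it. A Bernoulli substitution is a fair alternative on this equation directly; the homogeneous reading takes it as given.


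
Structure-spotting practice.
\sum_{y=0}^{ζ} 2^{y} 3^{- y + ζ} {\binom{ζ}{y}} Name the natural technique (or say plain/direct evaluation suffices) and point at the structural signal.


Verdict: the binomial theorem — terms weighting {\binom{ζ}{y}} against matched powers of 2 and 3 reassemble into (2 + 3)^ζ by the binomial theorem.


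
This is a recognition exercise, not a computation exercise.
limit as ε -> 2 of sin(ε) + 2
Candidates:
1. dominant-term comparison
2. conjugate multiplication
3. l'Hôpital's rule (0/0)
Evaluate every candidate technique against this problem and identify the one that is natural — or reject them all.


Diagnosis: no special technique — the function is continuous at 2; evaluation is itself the limit, no machinery required.
- dominant-term comparison: no dominant-degree comparison decides it.
- conjugate multiplication — the conjugate move applies to radical differences, which this is not.
- l'Hôpital's rule (0/0): evaluation at the point is determinate, so the rule has nothing to repair.


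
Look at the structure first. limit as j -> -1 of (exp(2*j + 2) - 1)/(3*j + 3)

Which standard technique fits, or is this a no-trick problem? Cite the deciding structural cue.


Verdict: l'Hôpital's rule (0/0) — plug in -1: top and bottom both hit zero, so differentiate each and retry. A local series expansion at the point resolves it as well; the rule is the packaged version of that step.


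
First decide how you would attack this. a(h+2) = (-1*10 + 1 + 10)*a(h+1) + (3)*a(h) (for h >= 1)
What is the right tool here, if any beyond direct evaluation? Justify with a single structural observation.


Method: the characteristic-root method — no index-dependence in the weights and nothing inhomogeneous: classic characteristic-equation setup.


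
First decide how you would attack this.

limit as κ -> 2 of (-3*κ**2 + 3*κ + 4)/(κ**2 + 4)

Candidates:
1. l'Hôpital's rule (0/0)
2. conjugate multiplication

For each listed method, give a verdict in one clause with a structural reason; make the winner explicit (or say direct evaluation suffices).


Technique: no special technique — no denominator vanishes and nothing blows up at 2: direct substitution is the whole computation.
- l'Hôpital's rule (0/0): substituting the point gives a finite value outright — there is no indeterminate clash to repair.
- conjugate multiplication: the conjugate move applies to radical differences, which this is not.


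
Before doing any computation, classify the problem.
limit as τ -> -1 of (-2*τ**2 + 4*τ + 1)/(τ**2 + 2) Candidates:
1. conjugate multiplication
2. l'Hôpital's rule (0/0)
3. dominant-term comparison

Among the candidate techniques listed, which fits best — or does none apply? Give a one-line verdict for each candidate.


Method: no special technique — no zero denominators, no indeterminate clash at -1 — substitute and read off the value.
- conjugate multiplication — the conjugate move applies to radical differences, which this is not.
- l'Hôpital's rule (0/0): substituting the point gives a finite value outright — there is no indeterminate clash to repair.
- dominant-term comparison: leading-power comparison does not apply to this form.


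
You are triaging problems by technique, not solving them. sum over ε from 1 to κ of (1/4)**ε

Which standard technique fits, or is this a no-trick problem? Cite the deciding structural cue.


Method: the geometric series formula — the ratio of consecutive terms is the constant 1/4, independent of the index — a geometric sum.


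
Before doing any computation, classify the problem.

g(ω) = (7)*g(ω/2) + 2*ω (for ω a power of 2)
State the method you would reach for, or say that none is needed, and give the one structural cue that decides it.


Diagnosis: the master substitution — the argument shrinks by the factor 2, so measure the index on a logarithmic scale and the recursion becomes a shift.


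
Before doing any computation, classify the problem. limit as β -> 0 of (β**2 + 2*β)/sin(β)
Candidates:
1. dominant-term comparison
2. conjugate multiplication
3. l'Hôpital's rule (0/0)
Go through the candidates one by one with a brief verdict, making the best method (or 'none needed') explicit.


Best approach: l'Hôpital's rule (0/0) — plug in 0: top and bottom both hit zero, so differentiate each and retry. The standard small-argument limits would also carry it; the rule is the systematic route.
- dominant-term comparison — this limit is not decided by comparing leading-term growth at infinity.
- conjugate multiplication: there is no infinity-minus-infinity radical difference to rationalize.
- l'Hôpital's rule (0/0): applicable, and directly so.


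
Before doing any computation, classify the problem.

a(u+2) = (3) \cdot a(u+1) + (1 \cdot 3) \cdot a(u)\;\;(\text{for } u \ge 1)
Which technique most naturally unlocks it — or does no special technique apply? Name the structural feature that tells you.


Diagnosis: the characteristic-root method — the recurrence treats every index alike (constant coefficients, no forcing) — precisely the regime where r^u trials close it.


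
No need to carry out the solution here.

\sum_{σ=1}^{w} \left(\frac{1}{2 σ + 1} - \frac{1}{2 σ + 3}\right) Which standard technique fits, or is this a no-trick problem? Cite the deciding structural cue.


Verdict: telescoping — consecutive terms evaluate one function at adjacent indices (\frac{1}{2 σ + 1} is its current value): one term's tail is the next term's head, so the chain collapses.


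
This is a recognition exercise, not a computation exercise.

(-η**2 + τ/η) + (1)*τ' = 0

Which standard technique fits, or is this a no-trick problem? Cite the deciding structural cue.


Diagnosis: a linear integrating factor — linear in the unknown with genuine forcing: multiply through by the exponential of the integrated coefficient and the left side closes into one derivative.


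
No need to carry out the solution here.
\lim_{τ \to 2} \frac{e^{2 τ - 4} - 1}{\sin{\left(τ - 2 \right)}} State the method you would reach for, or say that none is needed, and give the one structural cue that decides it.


Verdict: l'Hôpital's rule (0/0) — numerator and denominator both vanish at 2 — a genuine 0/0 form, which is exactly when l'Hôpital applies. One could equally expand both pieces locally and compare leading terms; the rule does that in one stroke.


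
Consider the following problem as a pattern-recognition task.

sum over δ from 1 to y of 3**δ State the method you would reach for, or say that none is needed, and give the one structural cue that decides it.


Best approach: the geometric series formula — consecutive terms stand in a fixed index-free ratio — the geometric sum formula closes it.


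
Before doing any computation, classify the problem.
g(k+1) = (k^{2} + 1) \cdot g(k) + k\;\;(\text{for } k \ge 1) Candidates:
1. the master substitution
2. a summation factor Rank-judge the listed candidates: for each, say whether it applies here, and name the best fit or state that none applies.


Diagnosis: a summation factor — one step of memory with a weight k^{2} + 1 that changes as the index grows — the summation-factor construction is built for this.
- the master substitution: this is shift-type recursion, outside the divide-and-conquer template.
- a summation factor: a fit — the right tool for this form.


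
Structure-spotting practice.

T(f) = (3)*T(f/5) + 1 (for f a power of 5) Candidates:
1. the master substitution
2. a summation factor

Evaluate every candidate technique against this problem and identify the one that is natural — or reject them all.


Technique: the master substitution — the argument shrinks by the factor 5, so measure the index on a logarithmic scale and the recursion becomes a shift.
- the master substitution — applies; the problem has the shape this method handles.
- a summation factor — the recursion divides its index rather than shifting it — there is no previous-term chain for a summation factor to telescope.


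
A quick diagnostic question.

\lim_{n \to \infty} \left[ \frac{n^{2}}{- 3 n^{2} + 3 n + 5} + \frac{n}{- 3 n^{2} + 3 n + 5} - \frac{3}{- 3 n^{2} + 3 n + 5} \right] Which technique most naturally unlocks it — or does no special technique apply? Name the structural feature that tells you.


Diagnosis: dominant-term comparison — divide through by the highest power of n; every lower-order term dies and the dominant terms decide the limit. As a single quotient, the ∞/∞ shape would yield to repeated differentiation as well — the growth comparison gets there in one look.


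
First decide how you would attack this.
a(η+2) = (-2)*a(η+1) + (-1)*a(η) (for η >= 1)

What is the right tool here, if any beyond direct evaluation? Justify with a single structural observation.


Technique: the characteristic-root method — the recurrence is linear and homogeneous with constant coefficients, so the ansatz r^η turns it into a polynomial equation for r.


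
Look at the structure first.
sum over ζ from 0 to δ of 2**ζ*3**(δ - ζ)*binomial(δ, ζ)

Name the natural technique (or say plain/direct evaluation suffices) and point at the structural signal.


Verdict: the binomial theorem — binomial coefficients against complementary powers of 2 and 3: recognize the binomial expansion and resum.


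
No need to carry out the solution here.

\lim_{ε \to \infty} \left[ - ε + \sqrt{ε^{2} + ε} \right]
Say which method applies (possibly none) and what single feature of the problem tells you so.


Method: conjugate multiplication — \sqrt{ε^{2} + ε} and ε both blow up, but their difference is tame once the conjugate rationalizes it.


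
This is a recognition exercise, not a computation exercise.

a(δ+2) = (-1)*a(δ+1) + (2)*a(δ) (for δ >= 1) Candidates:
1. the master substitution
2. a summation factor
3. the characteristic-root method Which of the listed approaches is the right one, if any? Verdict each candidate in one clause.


Best approach: the characteristic-root method — fixed numeric weights on consecutive terms and no forcing term added: the root method in its home territory.
- the master substitution: this is shift-type recursion, outside the divide-and-conquer template.
- a summation factor — the recurrence reaches back more than one step, outside the first-order family a summation factor normalizes.
- the characteristic-root method: applicable, and directly so.


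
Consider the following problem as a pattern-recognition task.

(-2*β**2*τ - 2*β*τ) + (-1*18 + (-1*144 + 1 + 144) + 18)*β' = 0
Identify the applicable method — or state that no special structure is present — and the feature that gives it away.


Diagnosis: separation of variables — one side of the product carries the independent variable, the other the unknown — the textbook separation shape. A Bernoulli rewrite would carry it as the equation stands — separating the variables needs no rearrangement either.


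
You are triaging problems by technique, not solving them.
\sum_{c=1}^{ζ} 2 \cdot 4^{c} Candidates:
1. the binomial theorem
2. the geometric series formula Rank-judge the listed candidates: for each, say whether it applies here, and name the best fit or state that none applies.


Technique: the geometric series formula — check a ratio of consecutive terms: it is 4, independent of the index, so the geometric formula closes the sum.
- the binomial theorem: the summand does not match any term pattern of an expanded binomial power.
- the geometric series formula — applies; the problem has the shape this method handles.


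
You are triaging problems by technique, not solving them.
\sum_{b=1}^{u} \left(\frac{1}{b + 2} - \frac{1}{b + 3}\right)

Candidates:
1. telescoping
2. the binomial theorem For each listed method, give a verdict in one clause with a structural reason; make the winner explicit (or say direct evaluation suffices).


Diagnosis: telescoping — a difference of consecutive values of one function (\frac{1}{b + 2} at one index and the next) — telescoping by construction.
- telescoping — yes, a natural case for it.
- the binomial theorem — there is no pair of bases whose matched powers would reassemble into a single binomial power.


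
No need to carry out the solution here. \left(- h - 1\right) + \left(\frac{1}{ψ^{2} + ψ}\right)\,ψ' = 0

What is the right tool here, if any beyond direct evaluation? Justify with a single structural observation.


Verdict: separation of variables — one side of the product carries the independent variable, the other the unknown — the textbook separation shape. A Bernoulli rewrite would carry it as the equation stands — separating the variables needs no rearrangement either.


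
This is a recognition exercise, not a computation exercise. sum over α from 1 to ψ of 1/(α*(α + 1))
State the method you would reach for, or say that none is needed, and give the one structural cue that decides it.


Best approach: telescoping — after splitting 1/(α*(α + 1)) into partial fractions, the pieces are shifted copies of one function and cancel telescopically.


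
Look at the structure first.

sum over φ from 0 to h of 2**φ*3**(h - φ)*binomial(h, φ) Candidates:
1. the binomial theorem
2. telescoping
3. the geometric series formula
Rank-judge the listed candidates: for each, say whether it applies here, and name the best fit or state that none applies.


Method: the binomial theorem — the summand is term φ of a binomial expansion in 2 and 3; the whole sum is a single power.
- the binomial theorem: applicable, and directly so.
- telescoping — computed from the summand as displayed, the partial sums build up without the pairwise collapse telescoping exploits.
- the geometric series formula — there is no constant term-to-term ratio.


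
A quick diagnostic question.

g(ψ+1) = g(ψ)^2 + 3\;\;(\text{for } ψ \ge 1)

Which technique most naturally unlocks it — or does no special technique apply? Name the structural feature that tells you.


Technique: no special technique — the recurrence is nonlinear in the sequence terms; no linear-recurrence method fits it as written — one iterates or studies it directly.
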